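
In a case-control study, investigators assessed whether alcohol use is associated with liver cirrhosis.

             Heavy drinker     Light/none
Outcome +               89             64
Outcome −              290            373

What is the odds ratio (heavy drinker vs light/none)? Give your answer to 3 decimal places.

Reading the table with exposure as columns: a = 89 (Heavy drinker, case), b = 290 (Heavy drinker, non-case), c = 64 (Light/none, case), d = 373.
OR = (a·d)/(b·c) = (89 × 373) / (290 × 64) = 33197 / 18560 = 1.78863
The odds of liver cirrhosis are about 1.79 times as high in the heavy drinker group.

1.789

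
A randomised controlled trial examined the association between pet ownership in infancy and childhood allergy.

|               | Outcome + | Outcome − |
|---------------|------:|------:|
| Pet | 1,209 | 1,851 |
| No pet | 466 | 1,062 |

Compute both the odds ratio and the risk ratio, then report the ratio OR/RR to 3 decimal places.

1.149

Cells: a = 1209, b = 1851, c = 466, d = 1062.
OR = (1209·1062)/(1851·466) = 1283958/862566 = 1.48853
Risk in exposed = 1209/3060 = 0.39510; risk in unexposed = 466/1528 = 0.30497; RR = 1.29551
OR/RR = 1.48853 / 1.29551 = 1.14899
The outcome is not rare, so the OR lies further from 1 than the RR.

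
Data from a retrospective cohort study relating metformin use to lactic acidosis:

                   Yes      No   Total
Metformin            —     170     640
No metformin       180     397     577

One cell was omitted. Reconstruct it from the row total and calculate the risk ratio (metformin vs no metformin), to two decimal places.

2.35

The missing cell is in the exposed row: 640 − 170 = 470.
So a = 470, b = 170, c = 180, d = 397.
RR = [a/(a+b)] / [c/(c+d)] = (470/640) / (180/577) = 0.73438/0.31196 = 2.35408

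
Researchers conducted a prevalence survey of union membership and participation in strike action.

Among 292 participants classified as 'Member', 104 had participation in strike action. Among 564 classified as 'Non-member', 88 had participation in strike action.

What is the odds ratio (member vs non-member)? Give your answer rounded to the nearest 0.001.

2.992

From the description: a = 104, b = 188, c = 88, d = 476.
OR = (a·d)/(b·c) = (104 × 476) / (188 × 88) = 49504 / 16544 = 2.99226
The odds of participation in strike action are about 2.99 times as high in the member group.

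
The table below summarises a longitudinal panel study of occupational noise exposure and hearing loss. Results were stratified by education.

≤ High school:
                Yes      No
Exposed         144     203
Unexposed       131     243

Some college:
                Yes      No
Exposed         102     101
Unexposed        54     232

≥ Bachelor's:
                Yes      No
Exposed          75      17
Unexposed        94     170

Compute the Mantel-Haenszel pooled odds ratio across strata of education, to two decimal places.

OR_MH = Σ(aᵢdᵢ/nᵢ) / Σ(bᵢcᵢ/nᵢ), where nᵢ is the stratum total.
Stratum 1 (≤ High school): n = 721; a·d/n = 144·243/721 = 48.5326; b·c/n = 203·131/721 = 36.8835
Stratum 2 (Some college): n = 489; a·d/n = 102·232/489 = 48.3926; b·c/n = 101·54/489 = 11.1534
Stratum 3 (≥ Bachelor's): n = 356; a·d/n = 75·170/356 = 35.8146; b·c/n = 17·94/356 = 4.4888
OR_MH = (48.5326 + 48.3926 + 35.8146) / (36.8835 + 11.1534 + 4.4888) = 132.7398 / 52.5256 = 2.52714

2.53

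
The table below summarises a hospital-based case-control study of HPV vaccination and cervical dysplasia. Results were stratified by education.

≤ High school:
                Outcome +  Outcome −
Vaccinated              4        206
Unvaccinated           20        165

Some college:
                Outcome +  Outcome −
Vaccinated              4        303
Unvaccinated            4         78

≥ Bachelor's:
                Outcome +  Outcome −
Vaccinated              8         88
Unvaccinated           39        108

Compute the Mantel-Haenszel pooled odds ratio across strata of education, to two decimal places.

0.22

OR_MH = Σ(aᵢdᵢ/nᵢ) / Σ(bᵢcᵢ/nᵢ), where nᵢ is the stratum total.
Stratum 1 (≤ High school): n = 395; a·d/n = 4·165/395 = 1.6709; b·c/n = 206·20/395 = 10.4304
Stratum 2 (Some college): n = 389; a·d/n = 4·78/389 = 0.8021; b·c/n = 303·4/389 = 3.1157
Stratum 3 (≥ Bachelor's): n = 243; a·d/n = 8·108/243 = 3.5556; b·c/n = 88·39/243 = 14.1235
OR_MH = (1.6709 + 0.8021 + 3.5556) / (10.4304 + 3.1157 + 14.1235) = 6.0285 / 27.6695 = 0.21788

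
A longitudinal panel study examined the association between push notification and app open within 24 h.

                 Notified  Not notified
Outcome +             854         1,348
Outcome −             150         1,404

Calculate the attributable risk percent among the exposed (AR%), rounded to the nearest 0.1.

Reading the table with exposure as columns: a = 854 (Notified, case), b = 150 (Notified, non-case), c = 1348 (Not notified, case), d = 1404.
Risk in exposed = 854/1004 = 0.85060; risk in unexposed = 1348/2752 = 0.48983.
RR = 0.85060/0.48983 = 1.73653
AR% = (RR − 1)/RR × 100 = (1.73653 − 1)/1.73653 × 100 = 42.4139%

42.4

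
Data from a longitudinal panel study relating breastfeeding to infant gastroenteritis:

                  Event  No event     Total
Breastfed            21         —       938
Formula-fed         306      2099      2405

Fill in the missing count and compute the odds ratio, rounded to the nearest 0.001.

0.157

The missing cell is in the exposed row: 938 − 21 = 917.
So a = 21, b = 917, c = 306, d = 2099.
OR = (a·d)/(b·c) = (21 × 2099) / (917 × 306) = 44079 / 280602 = 0.15709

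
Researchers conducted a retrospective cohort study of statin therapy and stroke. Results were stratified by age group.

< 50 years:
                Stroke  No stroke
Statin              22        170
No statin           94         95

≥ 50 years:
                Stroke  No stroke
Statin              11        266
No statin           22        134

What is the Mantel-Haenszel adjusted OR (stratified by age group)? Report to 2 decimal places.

0.16

OR_MH = Σ(aᵢdᵢ/nᵢ) / Σ(bᵢcᵢ/nᵢ), where nᵢ is the stratum total.
Stratum 1 (< 50 years): n = 381; a·d/n = 22·95/381 = 5.4856; b·c/n = 170·94/381 = 41.9423
Stratum 2 (≥ 50 years): n = 433; a·d/n = 11·134/433 = 3.4042; b·c/n = 266·22/433 = 13.5150
OR_MH = (5.4856 + 3.4042) / (41.9423 + 13.5150) = 8.8897 / 55.4573 = 0.16030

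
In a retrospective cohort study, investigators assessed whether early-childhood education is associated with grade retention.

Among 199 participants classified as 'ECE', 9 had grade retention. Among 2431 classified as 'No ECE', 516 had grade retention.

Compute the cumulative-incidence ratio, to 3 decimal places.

From the description: a = 9, b = 190, c = 516, d = 1915.
Risk in exposed = 9/199 = 0.04523; risk in unexposed = 516/2431 = 0.21226.
RR = 0.04523 / 0.21226 = 0.21307
The risk is 79% lower among the exposed than among the unexposed.

0.213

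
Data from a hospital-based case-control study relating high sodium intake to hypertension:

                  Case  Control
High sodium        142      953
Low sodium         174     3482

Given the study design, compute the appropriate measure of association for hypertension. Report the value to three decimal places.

2.982

Cells: a = 142, b = 953, c = 174, d = 3482.
This is a hospital-based case-control study: participants were sampled on outcome status, so risks in the source population cannot be estimated directly — relative risk is not valid here. The odds ratio is the appropriate measure.
OR = (a·d)/(b·c) = (142 × 3482) / (953 × 174) = 494444 / 165822 = 2.98178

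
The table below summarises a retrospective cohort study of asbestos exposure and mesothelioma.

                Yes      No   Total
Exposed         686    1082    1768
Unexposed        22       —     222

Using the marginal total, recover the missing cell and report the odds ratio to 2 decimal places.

5.76

The missing cell is in the unexposed row: 222 − 22 = 200.
So a = 686, b = 1082, c = 22, d = 200.
OR = (a·d)/(b·c) = (686 × 200) / (1082 × 22) = 137200 / 23804 = 5.76374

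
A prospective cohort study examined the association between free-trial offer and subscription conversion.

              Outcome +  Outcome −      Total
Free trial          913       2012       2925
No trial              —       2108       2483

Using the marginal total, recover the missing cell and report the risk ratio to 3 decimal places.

2.067

The missing cell is in the unexposed row: 2483 − 2108 = 375.
So a = 913, b = 2012, c = 375, d = 2108.
RR = [a/(a+b)] / [c/(c+d)] = (913/2925) / (375/2483) = 0.31214/0.15103 = 2.06676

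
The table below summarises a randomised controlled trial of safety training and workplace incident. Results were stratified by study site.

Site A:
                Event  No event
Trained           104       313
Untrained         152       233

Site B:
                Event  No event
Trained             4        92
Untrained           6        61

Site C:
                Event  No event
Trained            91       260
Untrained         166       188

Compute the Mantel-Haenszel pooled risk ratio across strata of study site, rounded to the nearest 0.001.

0.589

RR_MH = Σ(aᵢ·n₀ᵢ/nᵢ) / Σ(cᵢ·n₁ᵢ/nᵢ), with n₁ᵢ = aᵢ+bᵢ (exposed), n₀ᵢ = cᵢ+dᵢ (unexposed), nᵢ = n₁ᵢ+n₀ᵢ.
Stratum 1 (Site A): n₁ = 417, n₀ = 385, n = 802; a·n₀/n = 104·385/802 = 49.9252; c·n₁/n = 152·417/802 = 79.0324
Stratum 2 (Site B): n₁ = 96, n₀ = 67, n = 163; a·n₀/n = 4·67/163 = 1.6442; c·n₁/n = 6·96/163 = 3.5337
Stratum 3 (Site C): n₁ = 351, n₀ = 354, n = 705; a·n₀/n = 91·354/705 = 45.6936; c·n₁/n = 166·351/705 = 82.6468
RR_MH = (49.9252 + 1.6442 + 45.6936) / (79.0324 + 3.5337 + 82.6468) = 97.2630 / 165.2130 = 0.58871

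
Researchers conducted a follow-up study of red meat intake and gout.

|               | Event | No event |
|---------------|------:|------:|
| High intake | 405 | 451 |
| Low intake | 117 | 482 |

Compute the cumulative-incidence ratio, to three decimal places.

2.422

Cells: a = 405, b = 451, c = 117, d = 482.
Risk in exposed = 405/856 = 0.47313; risk in unexposed = 117/599 = 0.19533.
RR = 0.47313 / 0.19533 = 2.42227
The risk among the exposed is 2.42 times that among the unexposed.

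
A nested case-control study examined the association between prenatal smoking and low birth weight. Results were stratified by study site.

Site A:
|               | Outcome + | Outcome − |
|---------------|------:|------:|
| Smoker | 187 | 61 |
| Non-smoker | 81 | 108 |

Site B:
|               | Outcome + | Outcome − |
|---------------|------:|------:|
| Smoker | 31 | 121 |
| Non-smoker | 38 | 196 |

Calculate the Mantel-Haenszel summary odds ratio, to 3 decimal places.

2.668

OR_MH = Σ(aᵢdᵢ/nᵢ) / Σ(bᵢcᵢ/nᵢ), where nᵢ is the stratum total.
Stratum 1 (Site A): n = 437; a·d/n = 187·108/437 = 46.2151; b·c/n = 61·81/437 = 11.3066
Stratum 2 (Site B): n = 386; a·d/n = 31·196/386 = 15.7409; b·c/n = 121·38/386 = 11.9119
OR_MH = (46.2151 + 15.7409) / (11.3066 + 11.9119) = 61.9560 / 23.2186 = 2.66838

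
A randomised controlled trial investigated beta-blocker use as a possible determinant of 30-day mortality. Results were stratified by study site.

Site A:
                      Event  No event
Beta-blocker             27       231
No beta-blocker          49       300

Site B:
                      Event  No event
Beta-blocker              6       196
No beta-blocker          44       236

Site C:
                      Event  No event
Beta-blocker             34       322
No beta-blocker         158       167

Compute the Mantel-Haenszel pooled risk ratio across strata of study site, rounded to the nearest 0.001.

RR_MH = Σ(aᵢ·n₀ᵢ/nᵢ) / Σ(cᵢ·n₁ᵢ/nᵢ), with n₁ᵢ = aᵢ+bᵢ (exposed), n₀ᵢ = cᵢ+dᵢ (unexposed), nᵢ = n₁ᵢ+n₀ᵢ.
Stratum 1 (Site A): n₁ = 258, n₀ = 349, n = 607; a·n₀/n = 27·349/607 = 15.5239; c·n₁/n = 49·258/607 = 20.8270
Stratum 2 (Site B): n₁ = 202, n₀ = 280, n = 482; a·n₀/n = 6·280/482 = 3.4855; c·n₁/n = 44·202/482 = 18.4398
Stratum 3 (Site C): n₁ = 356, n₀ = 325, n = 681; a·n₀/n = 34·325/681 = 16.2261; c·n₁/n = 158·356/681 = 82.5962
RR_MH = (15.5239 + 3.4855 + 16.2261) / (20.8270 + 18.4398 + 82.5962) = 35.2355 / 121.8630 = 0.28914

0.289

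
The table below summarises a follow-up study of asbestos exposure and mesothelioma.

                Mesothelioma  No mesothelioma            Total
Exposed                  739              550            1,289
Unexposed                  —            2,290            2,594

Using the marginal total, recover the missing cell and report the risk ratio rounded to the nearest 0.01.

4.89

The missing cell is in the unexposed row: 2594 − 2290 = 304.
So a = 739, b = 550, c = 304, d = 2290.
RR = [a/(a+b)] / [c/(c+d)] = (739/1289) / (304/2594) = 0.57331/0.11719 = 4.89202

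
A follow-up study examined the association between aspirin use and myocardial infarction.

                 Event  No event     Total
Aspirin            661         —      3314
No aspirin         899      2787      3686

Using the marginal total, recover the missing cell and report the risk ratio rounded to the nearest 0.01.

0.82

The missing cell is in the exposed row: 3314 − 661 = 2653.
So a = 661, b = 2653, c = 899, d = 2787.
RR = [a/(a+b)] / [c/(c+d)] = (661/3314) / (899/3686) = 0.19946/0.24390 = 0.81780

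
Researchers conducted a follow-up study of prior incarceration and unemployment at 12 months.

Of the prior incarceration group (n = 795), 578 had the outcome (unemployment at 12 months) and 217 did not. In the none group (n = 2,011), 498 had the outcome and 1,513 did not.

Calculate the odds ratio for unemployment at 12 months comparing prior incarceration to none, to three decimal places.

From the description: a = 578, b = 217, c = 498, d = 1513.
OR = (a·d)/(b·c) = (578 × 1513) / (217 × 498) = 874514 / 108066 = 8.09241
The odds of unemployment at 12 months are about 8.09 times as high in the prior incarceration group.

8.092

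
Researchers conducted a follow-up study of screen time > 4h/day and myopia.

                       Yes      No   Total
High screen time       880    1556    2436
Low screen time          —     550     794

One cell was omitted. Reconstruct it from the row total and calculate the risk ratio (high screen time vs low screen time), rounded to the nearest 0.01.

The missing cell is in the unexposed row: 794 − 550 = 244.
So a = 880, b = 1556, c = 244, d = 550.
RR = [a/(a+b)] / [c/(c+d)] = (880/2436) / (244/794) = 0.36125/0.30730 = 1.17554

1.18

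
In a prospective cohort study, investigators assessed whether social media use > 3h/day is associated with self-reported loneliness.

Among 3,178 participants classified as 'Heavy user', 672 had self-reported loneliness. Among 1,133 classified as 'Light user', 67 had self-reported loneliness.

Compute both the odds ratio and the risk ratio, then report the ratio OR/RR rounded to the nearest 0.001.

1.193

From the description: a = 672, b = 2506, c = 67, d = 1066.
OR = (672·1066)/(2506·67) = 716352/167902 = 4.26649
Risk in exposed = 672/3178 = 0.21145; risk in unexposed = 67/1133 = 0.05914; RR = 3.57578
OR/RR = 4.26649 / 3.57578 = 1.19316
The outcome is not rare, so the OR lies further from 1 than the RR.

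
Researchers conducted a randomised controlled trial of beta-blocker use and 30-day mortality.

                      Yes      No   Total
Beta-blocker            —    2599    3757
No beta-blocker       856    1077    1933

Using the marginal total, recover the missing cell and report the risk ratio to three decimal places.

The missing cell is in the exposed row: 3757 − 2599 = 1158.
So a = 1158, b = 2599, c = 856, d = 1077.
RR = [a/(a+b)] / [c/(c+d)] = (1158/3757) / (856/1933) = 0.30822/0.44283 = 0.69603

0.696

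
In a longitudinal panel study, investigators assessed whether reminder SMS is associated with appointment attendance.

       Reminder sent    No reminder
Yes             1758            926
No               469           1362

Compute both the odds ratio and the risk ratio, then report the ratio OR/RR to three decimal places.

2.827

Reading the table with exposure as columns: a = 1758 (Reminder sent, case), b = 469 (Reminder sent, non-case), c = 926 (No reminder, case), d = 1362.
OR = (1758·1362)/(469·926) = 2394396/434294 = 5.51331
Risk in exposed = 1758/2227 = 0.78940; risk in unexposed = 926/2288 = 0.40472; RR = 1.95049
OR/RR = 5.51331 / 1.95049 = 2.82663
The outcome is not rare, so the OR lies further from 1 than the RR.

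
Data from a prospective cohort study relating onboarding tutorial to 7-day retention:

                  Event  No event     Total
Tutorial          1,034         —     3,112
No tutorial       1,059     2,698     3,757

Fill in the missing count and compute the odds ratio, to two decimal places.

The missing cell is in the exposed row: 3112 − 1034 = 2078.
So a = 1034, b = 2078, c = 1059, d = 2698.
OR = (a·d)/(b·c) = (1034 × 2698) / (2078 × 1059) = 2789732 / 2200602 = 1.26771

1.27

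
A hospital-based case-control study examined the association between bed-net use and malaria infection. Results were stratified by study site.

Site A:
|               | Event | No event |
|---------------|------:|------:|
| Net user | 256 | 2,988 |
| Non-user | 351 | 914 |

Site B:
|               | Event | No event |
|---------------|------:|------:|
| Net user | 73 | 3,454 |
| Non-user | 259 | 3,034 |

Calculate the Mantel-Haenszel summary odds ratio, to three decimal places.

0.232

OR_MH = Σ(aᵢdᵢ/nᵢ) / Σ(bᵢcᵢ/nᵢ), where nᵢ is the stratum total.
Stratum 1 (Site A): n = 4509; a·d/n = 256·914/4509 = 51.8927; b·c/n = 2988·351/4509 = 232.5988
Stratum 2 (Site B): n = 6820; a·d/n = 73·3034/6820 = 32.4754; b·c/n = 3454·259/6820 = 131.1710
OR_MH = (51.8927 + 32.4754) / (232.5988 + 131.1710) = 84.3680 / 363.7698 = 0.23193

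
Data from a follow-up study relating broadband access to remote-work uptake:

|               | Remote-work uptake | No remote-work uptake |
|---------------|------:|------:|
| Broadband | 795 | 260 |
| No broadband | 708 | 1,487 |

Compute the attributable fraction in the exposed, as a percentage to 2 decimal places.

57.20

Cells: a = 795, b = 260, c = 708, d = 1487.
Risk in exposed = 795/1055 = 0.75355; risk in unexposed = 708/2195 = 0.32255.
RR = 0.75355/0.32255 = 2.33623
AR% = (RR − 1)/RR × 100 = (2.33623 − 1)/2.33623 × 100 = 57.1960%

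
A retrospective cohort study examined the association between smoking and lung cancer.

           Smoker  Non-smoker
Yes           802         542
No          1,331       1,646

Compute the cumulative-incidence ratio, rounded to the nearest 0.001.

Reading the table with exposure as columns: a = 802 (Smoker, case), b = 1331 (Smoker, non-case), c = 542 (Non-smoker, case), d = 1646.
Risk in exposed = 802/2133 = 0.37600; risk in unexposed = 542/2188 = 0.24771.
RR = 0.37600 / 0.24771 = 1.51786
The risk among the exposed is 1.52 times that among the unexposed.

1.518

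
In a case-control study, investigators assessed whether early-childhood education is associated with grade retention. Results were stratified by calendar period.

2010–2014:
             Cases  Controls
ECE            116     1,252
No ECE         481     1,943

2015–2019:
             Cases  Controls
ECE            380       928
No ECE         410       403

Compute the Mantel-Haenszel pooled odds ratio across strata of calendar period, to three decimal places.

OR_MH = Σ(aᵢdᵢ/nᵢ) / Σ(bᵢcᵢ/nᵢ), where nᵢ is the stratum total.
Stratum 1 (2010–2014): n = 3792; a·d/n = 116·1943/3792 = 59.4378; b·c/n = 1252·481/3792 = 158.8112
Stratum 2 (2015–2019): n = 2121; a·d/n = 380·403/2121 = 72.2018; b·c/n = 928·410/2121 = 179.3871
OR_MH = (59.4378 + 72.2018) / (158.8112 + 179.3871) = 131.6396 / 338.1983 = 0.38924

0.389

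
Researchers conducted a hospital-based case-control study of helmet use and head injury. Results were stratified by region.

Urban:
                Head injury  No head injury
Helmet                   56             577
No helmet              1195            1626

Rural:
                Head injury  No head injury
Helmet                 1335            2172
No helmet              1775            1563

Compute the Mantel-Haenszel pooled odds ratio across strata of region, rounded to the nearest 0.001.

0.434

OR_MH = Σ(aᵢdᵢ/nᵢ) / Σ(bᵢcᵢ/nᵢ), where nᵢ is the stratum total.
Stratum 1 (Urban): n = 3454; a·d/n = 56·1626/3454 = 26.3625; b·c/n = 577·1195/3454 = 199.6280
Stratum 2 (Rural): n = 6845; a·d/n = 1335·1563/6845 = 304.8364; b·c/n = 2172·1775/6845 = 563.2286
OR_MH = (26.3625 + 304.8364) / (199.6280 + 563.2286) = 331.1989 / 762.8566 = 0.43416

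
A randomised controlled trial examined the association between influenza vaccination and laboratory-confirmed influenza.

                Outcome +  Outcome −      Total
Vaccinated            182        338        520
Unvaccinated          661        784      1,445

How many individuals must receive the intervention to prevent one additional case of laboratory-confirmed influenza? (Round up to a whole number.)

10

Risk in treated group = 182/520 = 0.35000; risk in control = 661/1445 = 0.45744.
Absolute risk reduction = 0.45744 − 0.35000 = 0.10744
NNT = 1 / ARR = 1 / 0.10744 = 9.308 → round up → 10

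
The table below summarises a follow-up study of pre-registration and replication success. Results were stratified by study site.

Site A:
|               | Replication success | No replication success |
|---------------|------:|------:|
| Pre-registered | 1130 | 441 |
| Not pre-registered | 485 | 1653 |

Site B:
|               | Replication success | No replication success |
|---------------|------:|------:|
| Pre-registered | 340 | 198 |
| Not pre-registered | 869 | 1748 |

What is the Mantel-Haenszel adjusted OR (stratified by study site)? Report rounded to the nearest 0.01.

6.17

OR_MH = Σ(aᵢdᵢ/nᵢ) / Σ(bᵢcᵢ/nᵢ), where nᵢ is the stratum total.
Stratum 1 (Site A): n = 3709; a·d/n = 1130·1653/3709 = 503.6101; b·c/n = 441·485/3709 = 57.6665
Stratum 2 (Site B): n = 3155; a·d/n = 340·1748/3155 = 188.3740; b·c/n = 198·869/3155 = 54.5363
OR_MH = (503.6101 + 188.3740) / (57.6665 + 54.5363) = 691.9841 / 112.2028 = 6.16726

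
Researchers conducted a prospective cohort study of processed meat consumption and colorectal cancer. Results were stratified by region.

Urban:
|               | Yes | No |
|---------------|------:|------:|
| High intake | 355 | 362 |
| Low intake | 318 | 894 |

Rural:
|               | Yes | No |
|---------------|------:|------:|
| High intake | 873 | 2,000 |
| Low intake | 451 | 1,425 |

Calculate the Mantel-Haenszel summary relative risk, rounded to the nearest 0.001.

1.452

RR_MH = Σ(aᵢ·n₀ᵢ/nᵢ) / Σ(cᵢ·n₁ᵢ/nᵢ), with n₁ᵢ = aᵢ+bᵢ (exposed), n₀ᵢ = cᵢ+dᵢ (unexposed), nᵢ = n₁ᵢ+n₀ᵢ.
Stratum 1 (Urban): n₁ = 717, n₀ = 1212, n = 1929; a·n₀/n = 355·1212/1929 = 223.0482; c·n₁/n = 318·717/1929 = 118.1991
Stratum 2 (Rural): n₁ = 2873, n₀ = 1876, n = 4749; a·n₀/n = 873·1876/4749 = 344.8617; c·n₁/n = 451·2873/4749 = 272.8412
RR_MH = (223.0482 + 344.8617) / (118.1991 + 272.8412) = 567.9099 / 391.0403 = 1.45231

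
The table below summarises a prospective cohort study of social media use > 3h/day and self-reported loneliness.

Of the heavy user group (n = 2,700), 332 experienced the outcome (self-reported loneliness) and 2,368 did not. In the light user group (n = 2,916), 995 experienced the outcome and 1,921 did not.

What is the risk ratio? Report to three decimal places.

From the description: a = 332, b = 2368, c = 995, d = 1921.
Risk in exposed = 332/2700 = 0.12296; risk in unexposed = 995/2916 = 0.34122.
RR = 0.12296 / 0.34122 = 0.36036
The risk is 64% lower among the exposed than among the unexposed.

0.360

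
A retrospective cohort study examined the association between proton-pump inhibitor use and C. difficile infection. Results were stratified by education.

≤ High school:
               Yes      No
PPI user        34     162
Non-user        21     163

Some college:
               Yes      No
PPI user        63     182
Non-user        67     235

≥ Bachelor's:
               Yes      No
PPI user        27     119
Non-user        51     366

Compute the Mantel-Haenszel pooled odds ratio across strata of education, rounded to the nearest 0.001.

OR_MH = Σ(aᵢdᵢ/nᵢ) / Σ(bᵢcᵢ/nᵢ), where nᵢ is the stratum total.
Stratum 1 (≤ High school): n = 380; a·d/n = 34·163/380 = 14.5842; b·c/n = 162·21/380 = 8.9526
Stratum 2 (Some college): n = 547; a·d/n = 63·235/547 = 27.0658; b·c/n = 182·67/547 = 22.2925
Stratum 3 (≥ Bachelor's): n = 563; a·d/n = 27·366/563 = 17.5524; b·c/n = 119·51/563 = 10.7798
OR_MH = (14.5842 + 27.0658 + 17.5524) / (8.9526 + 22.2925 + 10.7798) = 59.2024 / 42.0249 = 1.40875

1.409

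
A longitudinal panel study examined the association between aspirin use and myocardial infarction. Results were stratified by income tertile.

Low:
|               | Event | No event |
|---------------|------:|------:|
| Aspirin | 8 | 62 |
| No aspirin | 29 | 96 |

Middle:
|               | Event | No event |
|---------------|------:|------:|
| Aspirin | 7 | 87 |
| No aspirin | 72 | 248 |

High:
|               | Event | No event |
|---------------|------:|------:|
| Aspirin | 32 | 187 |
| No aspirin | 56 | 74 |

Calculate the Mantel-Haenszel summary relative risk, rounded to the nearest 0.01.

0.36

RR_MH = Σ(aᵢ·n₀ᵢ/nᵢ) / Σ(cᵢ·n₁ᵢ/nᵢ), with n₁ᵢ = aᵢ+bᵢ (exposed), n₀ᵢ = cᵢ+dᵢ (unexposed), nᵢ = n₁ᵢ+n₀ᵢ.
Stratum 1 (Low): n₁ = 70, n₀ = 125, n = 195; a·n₀/n = 8·125/195 = 5.1282; c·n₁/n = 29·70/195 = 10.4103
Stratum 2 (Middle): n₁ = 94, n₀ = 320, n = 414; a·n₀/n = 7·320/414 = 5.4106; c·n₁/n = 72·94/414 = 16.3478
Stratum 3 (High): n₁ = 219, n₀ = 130, n = 349; a·n₀/n = 32·130/349 = 11.9198; c·n₁/n = 56·219/349 = 35.1404
RR_MH = (5.1282 + 5.4106 + 11.9198) / (10.4103 + 16.3478 + 35.1404) = 22.4586 / 61.8985 = 0.36283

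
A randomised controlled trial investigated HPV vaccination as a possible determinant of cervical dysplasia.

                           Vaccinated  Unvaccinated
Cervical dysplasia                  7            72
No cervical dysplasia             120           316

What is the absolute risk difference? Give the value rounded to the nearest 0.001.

-0.130

Reading the table with exposure as columns: a = 7 (Vaccinated, case), b = 120 (Vaccinated, non-case), c = 72 (Unvaccinated, case), d = 316.
Risk in exposed = 7/127 = 0.055118; risk in unexposed = 72/388 = 0.185567.
Risk difference = 0.055118 − 0.185567 = -0.130449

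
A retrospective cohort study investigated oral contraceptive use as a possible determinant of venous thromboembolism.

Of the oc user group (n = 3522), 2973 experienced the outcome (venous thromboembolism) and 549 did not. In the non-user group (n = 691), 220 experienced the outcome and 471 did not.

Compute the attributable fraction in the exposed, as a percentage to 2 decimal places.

From the description: a = 2973, b = 549, c = 220, d = 471.
Risk in exposed = 2973/3522 = 0.84412; risk in unexposed = 220/691 = 0.31838.
RR = 0.84412/0.31838 = 2.65131
AR% = (RR − 1)/RR × 100 = (2.65131 − 1)/2.65131 × 100 = 62.2828%

62.28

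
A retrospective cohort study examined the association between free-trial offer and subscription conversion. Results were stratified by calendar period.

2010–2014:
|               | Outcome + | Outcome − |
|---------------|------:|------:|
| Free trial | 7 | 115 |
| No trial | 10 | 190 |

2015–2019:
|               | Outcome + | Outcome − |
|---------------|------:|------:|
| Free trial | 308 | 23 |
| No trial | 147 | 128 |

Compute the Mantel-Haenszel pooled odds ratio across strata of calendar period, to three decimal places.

7.561

OR_MH = Σ(aᵢdᵢ/nᵢ) / Σ(bᵢcᵢ/nᵢ), where nᵢ is the stratum total.
Stratum 1 (2010–2014): n = 322; a·d/n = 7·190/322 = 4.1304; b·c/n = 115·10/322 = 3.5714
Stratum 2 (2015–2019): n = 606; a·d/n = 308·128/606 = 65.0561; b·c/n = 23·147/606 = 5.5792
OR_MH = (4.1304 + 65.0561) / (3.5714 + 5.5792) = 69.1865 / 9.1506 = 7.56084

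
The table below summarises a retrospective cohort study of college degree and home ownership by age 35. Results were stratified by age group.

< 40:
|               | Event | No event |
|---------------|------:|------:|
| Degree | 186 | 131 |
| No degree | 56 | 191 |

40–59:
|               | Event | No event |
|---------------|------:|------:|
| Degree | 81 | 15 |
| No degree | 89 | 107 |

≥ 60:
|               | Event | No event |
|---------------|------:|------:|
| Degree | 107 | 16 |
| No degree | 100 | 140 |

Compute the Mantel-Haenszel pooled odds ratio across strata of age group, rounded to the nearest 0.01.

6.09

OR_MH = Σ(aᵢdᵢ/nᵢ) / Σ(bᵢcᵢ/nᵢ), where nᵢ is the stratum total.
Stratum 1 (< 40): n = 564; a·d/n = 186·191/564 = 62.9894; b·c/n = 131·56/564 = 13.0071
Stratum 2 (40–59): n = 292; a·d/n = 81·107/292 = 29.6815; b·c/n = 15·89/292 = 4.5719
Stratum 3 (≥ 60): n = 363; a·d/n = 107·140/363 = 41.2672; b·c/n = 16·100/363 = 4.4077
OR_MH = (62.9894 + 29.6815 + 41.2672) / (13.0071 + 4.5719 + 4.4077) = 133.9381 / 21.9867 = 6.09177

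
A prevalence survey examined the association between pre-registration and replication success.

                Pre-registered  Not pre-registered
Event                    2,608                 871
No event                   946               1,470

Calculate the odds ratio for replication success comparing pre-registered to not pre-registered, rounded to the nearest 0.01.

4.65

Reading the table with exposure as columns: a = 2608 (Pre-registered, case), b = 946 (Pre-registered, non-case), c = 871 (Not pre-registered, case), d = 1470.
OR = (a·d)/(b·c) = (2608 × 1470) / (946 × 871) = 3833760 / 823966 = 4.65281
The odds of replication success are about 4.65 times as high in the pre-registered group.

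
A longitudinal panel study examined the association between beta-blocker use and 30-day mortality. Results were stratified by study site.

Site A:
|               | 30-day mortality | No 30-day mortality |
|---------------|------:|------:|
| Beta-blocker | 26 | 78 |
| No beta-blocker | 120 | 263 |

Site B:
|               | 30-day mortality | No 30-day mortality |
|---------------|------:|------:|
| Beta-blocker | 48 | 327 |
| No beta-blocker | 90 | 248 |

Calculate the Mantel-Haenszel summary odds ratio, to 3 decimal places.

OR_MH = Σ(aᵢdᵢ/nᵢ) / Σ(bᵢcᵢ/nᵢ), where nᵢ is the stratum total.
Stratum 1 (Site A): n = 487; a·d/n = 26·263/487 = 14.0411; b·c/n = 78·120/487 = 19.2197
Stratum 2 (Site B): n = 713; a·d/n = 48·248/713 = 16.6957; b·c/n = 327·90/713 = 41.2763
OR_MH = (14.0411 + 16.6957) / (19.2197 + 41.2763) = 30.7367 / 60.4960 = 0.50808

0.508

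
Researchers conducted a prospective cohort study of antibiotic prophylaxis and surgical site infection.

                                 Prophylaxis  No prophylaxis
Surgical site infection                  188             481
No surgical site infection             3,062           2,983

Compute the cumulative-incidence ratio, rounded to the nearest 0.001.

0.417

Reading the table with exposure as columns: a = 188 (Prophylaxis, case), b = 3062 (Prophylaxis, non-case), c = 481 (No prophylaxis, case), d = 2983.
Risk in exposed = 188/3250 = 0.05785; risk in unexposed = 481/3464 = 0.13886.
RR = 0.05785 / 0.13886 = 0.41659
The risk is 58% lower among the exposed than among the unexposed.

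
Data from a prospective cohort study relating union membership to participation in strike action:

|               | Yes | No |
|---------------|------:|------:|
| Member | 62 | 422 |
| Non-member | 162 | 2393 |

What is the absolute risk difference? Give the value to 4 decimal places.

0.0647

Cells: a = 62, b = 422, c = 162, d = 2393.
Risk in exposed = 62/484 = 0.128099; risk in unexposed = 162/2555 = 0.063405.
Risk difference = 0.128099 − 0.063405 = 0.064694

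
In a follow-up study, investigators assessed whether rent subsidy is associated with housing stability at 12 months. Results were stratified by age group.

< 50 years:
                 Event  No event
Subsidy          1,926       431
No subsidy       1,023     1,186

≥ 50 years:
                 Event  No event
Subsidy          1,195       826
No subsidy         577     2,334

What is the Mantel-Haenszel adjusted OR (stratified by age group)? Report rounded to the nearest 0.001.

5.517

OR_MH = Σ(aᵢdᵢ/nᵢ) / Σ(bᵢcᵢ/nᵢ), where nᵢ is the stratum total.
Stratum 1 (< 50 years): n = 4566; a·d/n = 1926·1186/4566 = 500.2707; b·c/n = 431·1023/4566 = 96.5644
Stratum 2 (≥ 50 years): n = 4932; a·d/n = 1195·2334/4932 = 565.5170; b·c/n = 826·577/4932 = 96.6346
OR_MH = (500.2707 + 565.5170) / (96.5644 + 96.6346) = 1065.7877 / 193.1990 = 5.51653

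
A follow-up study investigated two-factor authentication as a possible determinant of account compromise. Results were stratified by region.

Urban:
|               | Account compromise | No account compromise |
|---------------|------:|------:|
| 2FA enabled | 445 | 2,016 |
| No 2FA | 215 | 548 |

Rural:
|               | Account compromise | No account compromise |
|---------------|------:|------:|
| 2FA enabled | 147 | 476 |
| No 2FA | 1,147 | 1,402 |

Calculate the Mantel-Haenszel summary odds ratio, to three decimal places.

0.459

OR_MH = Σ(aᵢdᵢ/nᵢ) / Σ(bᵢcᵢ/nᵢ), where nᵢ is the stratum total.
Stratum 1 (Urban): n = 3224; a·d/n = 445·548/3224 = 75.6390; b·c/n = 2016·215/3224 = 134.4417
Stratum 2 (Rural): n = 3172; a·d/n = 147·1402/3172 = 64.9729; b·c/n = 476·1147/3172 = 172.1223
OR_MH = (75.6390 + 64.9729) / (134.4417 + 172.1223) = 140.6118 / 306.5640 = 0.45867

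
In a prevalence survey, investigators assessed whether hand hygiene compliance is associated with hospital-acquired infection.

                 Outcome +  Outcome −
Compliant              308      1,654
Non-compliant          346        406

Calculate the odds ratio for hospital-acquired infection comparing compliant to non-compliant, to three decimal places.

Cells: a = 308, b = 1654, c = 346, d = 406.
OR = (a·d)/(b·c) = (308 × 406) / (1654 × 346) = 125048 / 572284 = 0.21851
Exposure is associated with lower odds of hospital-acquired infection (OR = 0.22 < 1).

0.219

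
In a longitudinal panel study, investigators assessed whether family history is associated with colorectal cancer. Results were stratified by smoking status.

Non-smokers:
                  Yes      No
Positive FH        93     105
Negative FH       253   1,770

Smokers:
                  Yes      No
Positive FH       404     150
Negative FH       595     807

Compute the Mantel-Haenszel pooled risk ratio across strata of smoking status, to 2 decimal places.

RR_MH = Σ(aᵢ·n₀ᵢ/nᵢ) / Σ(cᵢ·n₁ᵢ/nᵢ), with n₁ᵢ = aᵢ+bᵢ (exposed), n₀ᵢ = cᵢ+dᵢ (unexposed), nᵢ = n₁ᵢ+n₀ᵢ.
Stratum 1 (Non-smokers): n₁ = 198, n₀ = 2023, n = 2221; a·n₀/n = 93·2023/2221 = 84.7091; c·n₁/n = 253·198/2221 = 22.5547
Stratum 2 (Smokers): n₁ = 554, n₀ = 1402, n = 1956; a·n₀/n = 404·1402/1956 = 289.5746; c·n₁/n = 595·554/1956 = 168.5225
RR_MH = (84.7091 + 289.5746) / (22.5547 + 168.5225) = 374.2838 / 191.0772 = 1.95881

1.96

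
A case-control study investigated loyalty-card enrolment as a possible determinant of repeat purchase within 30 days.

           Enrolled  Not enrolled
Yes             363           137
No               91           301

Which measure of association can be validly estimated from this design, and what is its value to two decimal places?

8.76

Reading the table with exposure as columns: a = 363 (Enrolled, case), b = 91 (Enrolled, non-case), c = 137 (Not enrolled, case), d = 301.
This is a case-control study: participants were sampled on outcome status, so risks in the source population cannot be estimated directly — relative risk is not valid here. The odds ratio is the appropriate measure.
OR = (a·d)/(b·c) = (363 × 301) / (91 × 137) = 109263 / 12467 = 8.76418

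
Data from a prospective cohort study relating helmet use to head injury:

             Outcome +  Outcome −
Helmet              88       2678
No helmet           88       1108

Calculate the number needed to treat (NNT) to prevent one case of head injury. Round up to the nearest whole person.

Risk in treated group = 88/2766 = 0.03181; risk in control = 88/1196 = 0.07358.
Absolute risk reduction = 0.07358 − 0.03181 = 0.04176
NNT = 1 / ARR = 1 / 0.04176 = 23.944 → round up → 24

24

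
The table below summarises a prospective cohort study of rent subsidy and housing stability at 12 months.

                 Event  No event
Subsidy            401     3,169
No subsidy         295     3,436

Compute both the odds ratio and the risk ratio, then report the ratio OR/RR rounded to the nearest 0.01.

1.04

Cells: a = 401, b = 3169, c = 295, d = 3436.
OR = (401·3436)/(3169·295) = 1377836/934855 = 1.47385
Risk in exposed = 401/3570 = 0.11232; risk in unexposed = 295/3731 = 0.07907; RR = 1.42062
OR/RR = 1.47385 / 1.42062 = 1.03747
The outcome is not rare, so the OR lies further from 1 than the RR.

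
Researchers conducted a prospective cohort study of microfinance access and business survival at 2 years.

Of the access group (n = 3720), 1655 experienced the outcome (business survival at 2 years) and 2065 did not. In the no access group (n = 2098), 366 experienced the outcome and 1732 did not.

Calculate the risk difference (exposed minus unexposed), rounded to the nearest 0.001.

0.270

From the description: a = 1655, b = 2065, c = 366, d = 1732.
Risk in exposed = 1655/3720 = 0.444892; risk in unexposed = 366/2098 = 0.174452.
Risk difference = 0.444892 − 0.174452 = 0.270441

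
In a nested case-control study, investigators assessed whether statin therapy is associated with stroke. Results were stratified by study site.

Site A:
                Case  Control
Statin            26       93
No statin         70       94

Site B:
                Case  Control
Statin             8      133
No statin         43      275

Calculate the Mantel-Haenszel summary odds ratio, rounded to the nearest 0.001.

0.379

OR_MH = Σ(aᵢdᵢ/nᵢ) / Σ(bᵢcᵢ/nᵢ), where nᵢ is the stratum total.
Stratum 1 (Site A): n = 283; a·d/n = 26·94/283 = 8.6360; b·c/n = 93·70/283 = 23.0035
Stratum 2 (Site B): n = 459; a·d/n = 8·275/459 = 4.7930; b·c/n = 133·43/459 = 12.4597
OR_MH = (8.6360 + 4.7930) / (23.0035 + 12.4597) = 13.4291 / 35.4632 = 0.37868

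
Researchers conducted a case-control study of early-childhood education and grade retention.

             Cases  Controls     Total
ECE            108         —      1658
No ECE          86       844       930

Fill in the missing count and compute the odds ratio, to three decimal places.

The missing cell is in the exposed row: 1658 − 108 = 1550.
So a = 108, b = 1550, c = 86, d = 844.
OR = (a·d)/(b·c) = (108 × 844) / (1550 × 86) = 91152 / 133300 = 0.68381

0.684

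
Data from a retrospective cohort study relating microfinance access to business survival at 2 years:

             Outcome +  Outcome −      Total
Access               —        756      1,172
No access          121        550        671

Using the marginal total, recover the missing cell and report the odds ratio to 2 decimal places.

The missing cell is in the exposed row: 1172 − 756 = 416.
So a = 416, b = 756, c = 121, d = 550.
OR = (a·d)/(b·c) = (416 × 550) / (756 × 121) = 228800 / 91476 = 2.50120

2.50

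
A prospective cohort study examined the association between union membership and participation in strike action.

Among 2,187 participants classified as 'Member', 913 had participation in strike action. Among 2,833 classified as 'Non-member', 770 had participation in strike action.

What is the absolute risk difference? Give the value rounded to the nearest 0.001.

From the description: a = 913, b = 1274, c = 770, d = 2063.
Risk in exposed = 913/2187 = 0.417467; risk in unexposed = 770/2833 = 0.271797.
Risk difference = 0.417467 − 0.271797 = 0.145670

0.146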